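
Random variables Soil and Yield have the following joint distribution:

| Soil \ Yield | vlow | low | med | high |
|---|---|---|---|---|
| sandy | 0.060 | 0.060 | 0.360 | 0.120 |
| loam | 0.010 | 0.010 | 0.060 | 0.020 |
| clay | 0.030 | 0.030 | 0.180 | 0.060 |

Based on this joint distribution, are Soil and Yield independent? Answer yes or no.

Every cell satisfies P(Soil,Yield) = P(Soil)·P(Yield). For instance P(Soil=sandy) = 0.600, P(Yield=vlow) = 0.100, and 0.600×0.100 = 0.060 matches the joint entry. So Soil and Yield are independent.

yes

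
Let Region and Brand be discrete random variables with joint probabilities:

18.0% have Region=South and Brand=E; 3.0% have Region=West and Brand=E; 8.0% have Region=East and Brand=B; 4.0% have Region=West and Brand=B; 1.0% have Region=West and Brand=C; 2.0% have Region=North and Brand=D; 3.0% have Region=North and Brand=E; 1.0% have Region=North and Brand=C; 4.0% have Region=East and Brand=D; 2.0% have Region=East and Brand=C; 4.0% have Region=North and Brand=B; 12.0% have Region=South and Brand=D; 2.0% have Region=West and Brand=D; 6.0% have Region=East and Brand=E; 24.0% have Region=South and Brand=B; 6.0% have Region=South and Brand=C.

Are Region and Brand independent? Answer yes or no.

Every cell satisfies P(Region,Brand) = P(Region)·P(Brand). For instance P(Region=West) = 0.100, P(Brand=E) = 0.300, and 0.100×0.300 = 0.030 matches the joint entry. So Region and Brand are independent.

yes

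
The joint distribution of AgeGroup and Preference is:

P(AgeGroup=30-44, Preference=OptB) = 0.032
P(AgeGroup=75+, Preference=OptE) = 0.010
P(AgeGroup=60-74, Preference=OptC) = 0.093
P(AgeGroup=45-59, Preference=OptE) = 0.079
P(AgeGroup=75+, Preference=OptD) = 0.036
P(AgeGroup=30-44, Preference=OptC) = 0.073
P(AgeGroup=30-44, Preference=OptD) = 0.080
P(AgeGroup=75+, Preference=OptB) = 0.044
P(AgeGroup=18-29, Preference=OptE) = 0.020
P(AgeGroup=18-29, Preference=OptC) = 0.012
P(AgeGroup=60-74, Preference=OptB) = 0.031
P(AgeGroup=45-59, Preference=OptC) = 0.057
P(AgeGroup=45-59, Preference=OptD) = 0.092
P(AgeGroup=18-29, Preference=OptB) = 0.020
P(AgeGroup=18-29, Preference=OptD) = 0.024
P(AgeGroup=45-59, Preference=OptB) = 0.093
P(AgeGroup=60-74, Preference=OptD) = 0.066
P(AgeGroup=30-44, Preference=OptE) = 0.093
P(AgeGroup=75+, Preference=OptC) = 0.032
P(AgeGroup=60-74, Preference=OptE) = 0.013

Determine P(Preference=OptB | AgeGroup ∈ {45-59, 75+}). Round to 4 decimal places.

0.3093

P(AgeGroup=45-59) = 0.093 + 0.057 + 0.092 + 0.079 = 0.321.
P(AgeGroup=75+) = 0.044 + 0.032 + 0.036 + 0.010 = 0.122.
P(AgeGroup ∈ {45-59, 75+}) = 0.321 + 0.122 = 0.443; P(Preference=OptB, AgeGroup ∈ {45-59, 75+}) = 0.093 + 0.044 = 0.137.
P(Preference=OptB | AgeGroup ∈ {45-59, 75+}) = 0.137/0.443 = 0.3093.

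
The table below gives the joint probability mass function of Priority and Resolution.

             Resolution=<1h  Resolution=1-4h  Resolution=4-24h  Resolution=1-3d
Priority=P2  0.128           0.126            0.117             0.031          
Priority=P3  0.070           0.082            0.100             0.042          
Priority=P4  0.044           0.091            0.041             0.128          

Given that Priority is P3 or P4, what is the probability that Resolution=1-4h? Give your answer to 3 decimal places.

P(Priority=P3) = 0.070 + 0.082 + 0.100 + 0.042 = 0.294.
P(Priority=P4) = 0.044 + 0.091 + 0.041 + 0.128 = 0.304.
P(Priority ∈ {P3, P4}) = 0.294 + 0.304 = 0.598; P(Resolution=1-4h, Priority ∈ {P3, P4}) = 0.082 + 0.091 = 0.173.
P(Resolution=1-4h | Priority ∈ {P3, P4}) = 0.173/0.598 = 0.289.

0.289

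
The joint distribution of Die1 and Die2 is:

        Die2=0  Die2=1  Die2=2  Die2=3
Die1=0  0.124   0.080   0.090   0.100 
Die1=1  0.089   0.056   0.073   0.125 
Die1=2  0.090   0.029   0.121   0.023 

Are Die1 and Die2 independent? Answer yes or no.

P(Die1=2) = 0.263 and P(Die2=2) = 0.284, so their product is 0.07469, but P(Die1=2, Die2=2) = 0.121. Since these differ, Die1 and Die2 are not independent.

no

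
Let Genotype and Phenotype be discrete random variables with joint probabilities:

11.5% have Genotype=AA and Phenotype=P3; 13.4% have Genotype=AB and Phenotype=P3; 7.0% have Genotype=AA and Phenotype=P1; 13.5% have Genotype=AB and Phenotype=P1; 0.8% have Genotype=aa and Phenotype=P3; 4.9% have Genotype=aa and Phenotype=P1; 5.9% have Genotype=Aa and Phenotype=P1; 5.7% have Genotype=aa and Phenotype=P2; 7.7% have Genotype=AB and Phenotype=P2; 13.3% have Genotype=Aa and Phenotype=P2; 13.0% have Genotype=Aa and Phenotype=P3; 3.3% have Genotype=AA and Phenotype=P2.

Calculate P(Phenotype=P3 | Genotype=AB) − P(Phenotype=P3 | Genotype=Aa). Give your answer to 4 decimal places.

P(Genotype=AB) = 0.135 + 0.077 + 0.134 = 0.346; P(Phenotype=P3 | Genotype=AB) = 0.134/0.346 = 0.38728.
P(Genotype=Aa) = 0.059 + 0.133 + 0.130 = 0.322; P(Phenotype=P3 | Genotype=Aa) = 0.130/0.322 = 0.40373.
Difference = -0.0164.

-0.0164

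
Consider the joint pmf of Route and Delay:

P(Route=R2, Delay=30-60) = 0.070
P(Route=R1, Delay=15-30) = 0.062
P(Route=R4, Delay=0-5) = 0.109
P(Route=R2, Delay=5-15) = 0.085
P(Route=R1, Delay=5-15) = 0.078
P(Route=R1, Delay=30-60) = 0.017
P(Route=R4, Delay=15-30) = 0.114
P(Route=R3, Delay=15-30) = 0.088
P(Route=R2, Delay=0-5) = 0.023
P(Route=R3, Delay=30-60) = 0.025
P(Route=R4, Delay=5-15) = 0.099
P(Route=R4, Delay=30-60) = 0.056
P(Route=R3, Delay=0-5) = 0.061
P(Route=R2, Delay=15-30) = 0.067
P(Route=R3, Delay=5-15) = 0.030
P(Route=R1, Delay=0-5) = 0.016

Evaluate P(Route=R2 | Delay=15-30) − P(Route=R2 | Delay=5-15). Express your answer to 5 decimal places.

P(Delay=15-30) = 0.062 + 0.067 + 0.088 + 0.114 = 0.331; P(Route=R2 | Delay=15-30) = 0.067/0.331 = 0.202417.
P(Delay=5-15) = 0.078 + 0.085 + 0.030 + 0.099 = 0.292; P(Route=R2 | Delay=5-15) = 0.085/0.292 = 0.291096.
Difference = -0.08868.

-0.08868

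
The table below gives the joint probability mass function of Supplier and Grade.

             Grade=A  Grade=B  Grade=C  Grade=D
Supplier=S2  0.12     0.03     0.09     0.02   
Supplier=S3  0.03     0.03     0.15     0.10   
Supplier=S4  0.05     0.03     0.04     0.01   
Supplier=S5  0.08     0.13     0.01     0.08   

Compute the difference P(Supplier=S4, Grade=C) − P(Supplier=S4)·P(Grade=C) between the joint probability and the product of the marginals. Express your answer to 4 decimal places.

P(Supplier=S4) = 0.05 + 0.03 + 0.04 + 0.01 = 0.13.
P(Grade=C) = 0.09 + 0.15 + 0.04 + 0.01 = 0.29.
P(Supplier=S4, Grade=C) − P(Supplier=S4)P(Grade=C) = 0.04 − 0.13×0.29 = 0.0023.

0.0023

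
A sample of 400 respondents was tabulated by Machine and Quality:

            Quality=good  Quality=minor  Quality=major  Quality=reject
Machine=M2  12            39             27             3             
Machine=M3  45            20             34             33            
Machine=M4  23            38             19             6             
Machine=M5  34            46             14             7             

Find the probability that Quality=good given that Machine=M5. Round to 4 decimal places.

Total with Machine=M5: 34 + 46 + 14 + 7 = 101.
P(Quality=good | Machine=M5) = 34/101 = 0.3366.

0.3366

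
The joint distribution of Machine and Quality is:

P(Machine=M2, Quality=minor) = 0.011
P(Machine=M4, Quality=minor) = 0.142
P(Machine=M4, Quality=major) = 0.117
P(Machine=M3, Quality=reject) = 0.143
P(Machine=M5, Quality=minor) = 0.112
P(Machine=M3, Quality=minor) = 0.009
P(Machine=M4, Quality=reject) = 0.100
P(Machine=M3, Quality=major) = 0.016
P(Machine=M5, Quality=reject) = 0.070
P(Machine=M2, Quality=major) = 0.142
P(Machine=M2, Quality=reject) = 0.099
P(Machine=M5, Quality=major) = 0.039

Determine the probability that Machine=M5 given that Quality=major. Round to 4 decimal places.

0.1242

P(Quality=major) = 0.142 + 0.016 + 0.117 + 0.039 = 0.314.
P(Machine=M5 | Quality=major) = 0.039/0.314 = 0.1242.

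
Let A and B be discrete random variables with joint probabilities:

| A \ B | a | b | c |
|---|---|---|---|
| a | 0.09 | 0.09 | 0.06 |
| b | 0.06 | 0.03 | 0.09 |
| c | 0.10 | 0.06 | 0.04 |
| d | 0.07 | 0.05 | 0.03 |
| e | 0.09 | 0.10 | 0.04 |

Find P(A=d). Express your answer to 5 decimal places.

0.15000

P(A=d) = 0.07 + 0.05 + 0.03 = 0.15.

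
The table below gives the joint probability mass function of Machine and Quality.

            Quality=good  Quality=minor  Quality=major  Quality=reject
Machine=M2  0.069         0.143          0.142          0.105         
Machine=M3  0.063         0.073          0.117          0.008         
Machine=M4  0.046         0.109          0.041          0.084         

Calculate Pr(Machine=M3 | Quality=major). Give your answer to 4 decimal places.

0.3900

P(Quality=major) = 0.142 + 0.117 + 0.041 = 0.300.
P(Machine=M3 | Quality=major) = 0.117/0.300 = 0.3900.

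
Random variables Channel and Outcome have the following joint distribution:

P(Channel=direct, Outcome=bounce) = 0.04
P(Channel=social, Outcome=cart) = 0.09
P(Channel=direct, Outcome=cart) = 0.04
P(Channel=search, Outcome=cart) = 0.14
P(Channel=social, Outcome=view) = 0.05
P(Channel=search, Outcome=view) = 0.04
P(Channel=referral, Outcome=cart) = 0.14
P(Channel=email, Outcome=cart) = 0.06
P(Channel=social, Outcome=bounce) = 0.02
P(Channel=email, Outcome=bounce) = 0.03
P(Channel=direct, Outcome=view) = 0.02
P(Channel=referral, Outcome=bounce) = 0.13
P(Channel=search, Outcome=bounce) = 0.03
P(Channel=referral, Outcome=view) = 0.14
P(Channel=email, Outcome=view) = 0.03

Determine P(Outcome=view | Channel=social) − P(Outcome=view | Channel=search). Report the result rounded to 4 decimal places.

0.1220

P(Channel=social) = 0.02 + 0.05 + 0.09 = 0.16; P(Outcome=view | Channel=social) = 0.05/0.16 = 0.31250.
P(Channel=search) = 0.03 + 0.04 + 0.14 = 0.21; P(Outcome=view | Channel=search) = 0.04/0.21 = 0.19048.
Difference = 0.1220.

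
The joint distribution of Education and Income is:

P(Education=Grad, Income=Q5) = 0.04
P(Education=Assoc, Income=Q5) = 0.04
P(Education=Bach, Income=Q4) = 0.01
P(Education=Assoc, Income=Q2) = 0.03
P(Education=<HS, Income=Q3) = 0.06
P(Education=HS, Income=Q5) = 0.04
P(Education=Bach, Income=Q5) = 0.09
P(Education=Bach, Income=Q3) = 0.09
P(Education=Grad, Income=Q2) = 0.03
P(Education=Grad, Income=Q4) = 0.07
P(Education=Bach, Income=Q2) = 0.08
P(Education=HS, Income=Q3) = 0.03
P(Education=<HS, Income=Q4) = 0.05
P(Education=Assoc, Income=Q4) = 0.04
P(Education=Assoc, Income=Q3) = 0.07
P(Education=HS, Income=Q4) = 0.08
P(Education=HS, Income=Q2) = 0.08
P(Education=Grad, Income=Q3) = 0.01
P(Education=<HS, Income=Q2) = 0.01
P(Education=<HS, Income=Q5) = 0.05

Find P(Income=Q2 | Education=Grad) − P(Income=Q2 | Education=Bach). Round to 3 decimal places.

-0.096

P(Education=Grad) = 0.03 + 0.01 + 0.07 + 0.04 = 0.15; P(Income=Q2 | Education=Grad) = 0.03/0.15 = 0.2000.
P(Education=Bach) = 0.08 + 0.09 + 0.01 + 0.09 = 0.27; P(Income=Q2 | Education=Bach) = 0.08/0.27 = 0.2963.
Difference = -0.096.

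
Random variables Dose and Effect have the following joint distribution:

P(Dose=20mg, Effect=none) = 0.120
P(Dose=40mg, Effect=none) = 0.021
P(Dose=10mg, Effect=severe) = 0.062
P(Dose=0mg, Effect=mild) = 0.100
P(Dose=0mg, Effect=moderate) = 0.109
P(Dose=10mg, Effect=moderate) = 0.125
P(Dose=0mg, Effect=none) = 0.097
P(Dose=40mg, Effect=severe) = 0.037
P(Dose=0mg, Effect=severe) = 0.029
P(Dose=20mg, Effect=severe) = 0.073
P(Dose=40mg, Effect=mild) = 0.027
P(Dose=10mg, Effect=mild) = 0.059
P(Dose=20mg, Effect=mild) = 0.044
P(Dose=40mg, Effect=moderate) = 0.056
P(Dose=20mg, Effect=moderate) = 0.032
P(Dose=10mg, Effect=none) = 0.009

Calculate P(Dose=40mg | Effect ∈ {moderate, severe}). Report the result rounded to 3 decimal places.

P(Effect=moderate) = 0.109 + 0.125 + 0.032 + 0.056 = 0.322.
P(Effect=severe) = 0.029 + 0.062 + 0.073 + 0.037 = 0.201.
P(Effect ∈ {moderate, severe}) = 0.322 + 0.201 = 0.523; P(Dose=40mg, Effect ∈ {moderate, severe}) = 0.056 + 0.037 = 0.093.
P(Dose=40mg | Effect ∈ {moderate, severe}) = 0.093/0.523 = 0.178.

0.178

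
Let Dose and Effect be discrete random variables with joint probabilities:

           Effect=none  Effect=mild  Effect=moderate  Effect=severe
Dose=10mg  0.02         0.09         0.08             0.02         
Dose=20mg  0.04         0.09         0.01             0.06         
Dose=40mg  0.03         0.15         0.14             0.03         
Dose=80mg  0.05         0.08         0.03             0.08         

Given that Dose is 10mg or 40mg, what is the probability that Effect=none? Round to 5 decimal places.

0.08929

P(Dose=10mg) = 0.02 + 0.09 + 0.08 + 0.02 = 0.21.
P(Dose=40mg) = 0.03 + 0.15 + 0.14 + 0.03 = 0.35.
P(Dose ∈ {10mg, 40mg}) = 0.21 + 0.35 = 0.56; P(Effect=none, Dose ∈ {10mg, 40mg}) = 0.02 + 0.03 = 0.05.
P(Effect=none | Dose ∈ {10mg, 40mg}) = 0.05/0.56 = 0.08929.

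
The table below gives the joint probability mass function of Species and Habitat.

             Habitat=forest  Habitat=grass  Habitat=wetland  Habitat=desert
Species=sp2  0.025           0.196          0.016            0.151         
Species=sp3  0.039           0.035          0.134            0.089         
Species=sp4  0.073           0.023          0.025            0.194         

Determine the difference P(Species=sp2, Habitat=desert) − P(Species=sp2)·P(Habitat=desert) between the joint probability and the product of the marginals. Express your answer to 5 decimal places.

-0.01739

P(Species=sp2) = 0.025 + 0.196 + 0.016 + 0.151 = 0.388.
P(Habitat=desert) = 0.151 + 0.089 + 0.194 = 0.434.
P(Species=sp2, Habitat=desert) − P(Species=sp2)P(Habitat=desert) = 0.151 − 0.388×0.434 = -0.01739.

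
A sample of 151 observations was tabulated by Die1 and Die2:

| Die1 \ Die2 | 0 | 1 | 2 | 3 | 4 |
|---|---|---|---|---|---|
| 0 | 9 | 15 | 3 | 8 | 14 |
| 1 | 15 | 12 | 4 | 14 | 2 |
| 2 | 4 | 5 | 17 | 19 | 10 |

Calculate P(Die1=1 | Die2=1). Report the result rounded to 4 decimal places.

Total with Die2=1: 15 + 12 + 5 = 32.
P(Die1=1 | Die2=1) = 12/32 = 0.3750.

0.3750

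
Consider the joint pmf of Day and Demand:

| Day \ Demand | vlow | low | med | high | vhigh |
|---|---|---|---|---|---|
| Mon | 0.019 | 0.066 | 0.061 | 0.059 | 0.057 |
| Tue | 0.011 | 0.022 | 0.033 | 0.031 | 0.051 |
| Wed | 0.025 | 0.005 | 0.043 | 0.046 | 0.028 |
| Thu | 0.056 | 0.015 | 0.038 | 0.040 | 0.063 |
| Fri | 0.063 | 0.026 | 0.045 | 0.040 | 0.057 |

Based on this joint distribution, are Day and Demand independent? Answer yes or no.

P(Day=Mon) = 0.262 and P(Demand=low) = 0.134, so their product is 0.03511, but P(Day=Mon, Demand=low) = 0.066. Since these differ, Day and Demand are not independent.

no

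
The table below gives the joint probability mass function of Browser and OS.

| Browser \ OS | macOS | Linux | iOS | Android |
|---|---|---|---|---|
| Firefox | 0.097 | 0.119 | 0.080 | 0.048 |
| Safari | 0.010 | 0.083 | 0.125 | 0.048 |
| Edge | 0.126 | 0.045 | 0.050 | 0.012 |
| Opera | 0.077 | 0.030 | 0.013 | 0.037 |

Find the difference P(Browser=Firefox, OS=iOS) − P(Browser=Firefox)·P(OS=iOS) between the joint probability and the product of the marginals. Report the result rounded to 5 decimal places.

-0.01219

P(Browser=Firefox) = 0.097 + 0.119 + 0.080 + 0.048 = 0.344.
P(OS=iOS) = 0.080 + 0.125 + 0.050 + 0.013 = 0.268.
P(Browser=Firefox, OS=iOS) − P(Browser=Firefox)P(OS=iOS) = 0.080 − 0.344×0.268 = -0.01219.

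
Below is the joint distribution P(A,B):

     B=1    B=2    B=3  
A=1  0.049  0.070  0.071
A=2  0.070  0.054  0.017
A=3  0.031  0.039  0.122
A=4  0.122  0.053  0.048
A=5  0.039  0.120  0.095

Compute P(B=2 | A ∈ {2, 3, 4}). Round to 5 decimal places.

P(A=2) = 0.070 + 0.054 + 0.017 = 0.141.
P(A=3) = 0.031 + 0.039 + 0.122 = 0.192.
P(A=4) = 0.122 + 0.053 + 0.048 = 0.223.
P(A ∈ {2, 3, 4}) = 0.141 + 0.192 + 0.223 = 0.556; P(B=2, A ∈ {2, 3, 4}) = 0.054 + 0.039 + 0.053 = 0.146.
P(B=2 | A ∈ {2, 3, 4}) = 0.146/0.556 = 0.26259.

0.26259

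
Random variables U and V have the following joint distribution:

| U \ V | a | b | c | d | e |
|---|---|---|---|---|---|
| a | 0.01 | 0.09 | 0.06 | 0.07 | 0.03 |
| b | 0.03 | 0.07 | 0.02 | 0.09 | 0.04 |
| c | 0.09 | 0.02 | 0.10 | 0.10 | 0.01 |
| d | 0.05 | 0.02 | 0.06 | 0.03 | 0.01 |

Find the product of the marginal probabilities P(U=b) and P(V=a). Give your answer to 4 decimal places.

0.0450

P(U=b) = 0.03 + 0.07 + 0.02 + 0.09 + 0.04 = 0.25.
P(V=a) = 0.01 + 0.03 + 0.09 + 0.05 = 0.18.
Product: 0.25 × 0.18 = 0.0450.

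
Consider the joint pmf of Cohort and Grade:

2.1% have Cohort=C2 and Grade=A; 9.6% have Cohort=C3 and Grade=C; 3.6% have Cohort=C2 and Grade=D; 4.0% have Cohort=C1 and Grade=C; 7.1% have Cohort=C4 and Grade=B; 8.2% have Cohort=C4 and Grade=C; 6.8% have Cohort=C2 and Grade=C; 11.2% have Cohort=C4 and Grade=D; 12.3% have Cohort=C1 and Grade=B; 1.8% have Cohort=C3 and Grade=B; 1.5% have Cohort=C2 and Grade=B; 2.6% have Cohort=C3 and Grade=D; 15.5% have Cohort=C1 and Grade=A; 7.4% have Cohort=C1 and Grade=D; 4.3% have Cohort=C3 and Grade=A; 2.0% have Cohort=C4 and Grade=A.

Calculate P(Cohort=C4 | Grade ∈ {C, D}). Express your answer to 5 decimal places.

0.36330

P(Grade=C) = 0.040 + 0.068 + 0.096 + 0.082 = 0.286.
P(Grade=D) = 0.074 + 0.036 + 0.026 + 0.112 = 0.248.
P(Grade ∈ {C, D}) = 0.286 + 0.248 = 0.534; P(Cohort=C4, Grade ∈ {C, D}) = 0.082 + 0.112 = 0.194.
P(Cohort=C4 | Grade ∈ {C, D}) = 0.194/0.534 = 0.36330.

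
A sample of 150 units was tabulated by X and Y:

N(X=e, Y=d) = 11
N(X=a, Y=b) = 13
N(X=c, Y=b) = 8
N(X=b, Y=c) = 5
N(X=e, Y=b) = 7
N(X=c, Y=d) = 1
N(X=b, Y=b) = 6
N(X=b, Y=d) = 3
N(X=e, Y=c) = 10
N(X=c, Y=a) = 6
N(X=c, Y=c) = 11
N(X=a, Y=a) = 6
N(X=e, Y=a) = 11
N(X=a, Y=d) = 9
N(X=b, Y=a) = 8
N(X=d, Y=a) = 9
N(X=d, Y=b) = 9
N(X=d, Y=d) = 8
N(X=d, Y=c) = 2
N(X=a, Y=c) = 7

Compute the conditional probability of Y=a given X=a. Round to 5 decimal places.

Total with X=a: 6 + 13 + 7 + 9 = 35.
P(Y=a | X=a) = 6/35 = 0.17143.

0.17143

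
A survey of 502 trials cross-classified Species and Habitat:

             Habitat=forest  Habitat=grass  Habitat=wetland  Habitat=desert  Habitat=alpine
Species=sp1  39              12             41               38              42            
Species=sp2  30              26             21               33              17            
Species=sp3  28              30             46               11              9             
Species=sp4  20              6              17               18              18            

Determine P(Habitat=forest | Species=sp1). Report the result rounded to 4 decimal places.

Total with Species=sp1: 39 + 12 + 41 + 38 + 42 = 172.
P(Habitat=forest | Species=sp1) = 39/172 = 0.2267.

0.2267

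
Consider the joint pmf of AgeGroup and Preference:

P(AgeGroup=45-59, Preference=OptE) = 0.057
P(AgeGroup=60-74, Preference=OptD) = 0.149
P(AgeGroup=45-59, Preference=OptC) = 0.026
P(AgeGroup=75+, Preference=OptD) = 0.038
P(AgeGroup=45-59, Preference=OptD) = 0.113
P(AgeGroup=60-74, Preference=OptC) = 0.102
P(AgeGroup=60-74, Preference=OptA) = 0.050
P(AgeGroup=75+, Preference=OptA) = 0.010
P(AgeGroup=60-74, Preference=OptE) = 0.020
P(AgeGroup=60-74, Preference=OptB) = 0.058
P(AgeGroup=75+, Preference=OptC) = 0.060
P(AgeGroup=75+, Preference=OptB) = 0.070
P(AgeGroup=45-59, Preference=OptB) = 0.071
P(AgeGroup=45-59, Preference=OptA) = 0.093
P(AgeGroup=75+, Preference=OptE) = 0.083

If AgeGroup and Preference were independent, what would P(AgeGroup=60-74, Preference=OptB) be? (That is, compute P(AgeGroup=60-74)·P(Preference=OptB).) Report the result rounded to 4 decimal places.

P(AgeGroup=60-74) = 0.050 + 0.058 + 0.102 + 0.149 + 0.020 = 0.379.
P(Preference=OptB) = 0.071 + 0.058 + 0.070 = 0.199.
Product: 0.379 × 0.199 = 0.0754.

0.0754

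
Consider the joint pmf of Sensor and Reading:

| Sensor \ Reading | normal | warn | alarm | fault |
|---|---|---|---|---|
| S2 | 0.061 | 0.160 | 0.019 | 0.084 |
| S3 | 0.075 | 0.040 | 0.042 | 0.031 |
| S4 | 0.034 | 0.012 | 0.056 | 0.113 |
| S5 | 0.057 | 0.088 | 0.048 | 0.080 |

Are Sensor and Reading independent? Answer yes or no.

P(Sensor=S2) = 0.324 and P(Reading=warn) = 0.300, so their product is 0.09720, but P(Sensor=S2, Reading=warn) = 0.160. Since these differ, Sensor and Reading are not independent.

no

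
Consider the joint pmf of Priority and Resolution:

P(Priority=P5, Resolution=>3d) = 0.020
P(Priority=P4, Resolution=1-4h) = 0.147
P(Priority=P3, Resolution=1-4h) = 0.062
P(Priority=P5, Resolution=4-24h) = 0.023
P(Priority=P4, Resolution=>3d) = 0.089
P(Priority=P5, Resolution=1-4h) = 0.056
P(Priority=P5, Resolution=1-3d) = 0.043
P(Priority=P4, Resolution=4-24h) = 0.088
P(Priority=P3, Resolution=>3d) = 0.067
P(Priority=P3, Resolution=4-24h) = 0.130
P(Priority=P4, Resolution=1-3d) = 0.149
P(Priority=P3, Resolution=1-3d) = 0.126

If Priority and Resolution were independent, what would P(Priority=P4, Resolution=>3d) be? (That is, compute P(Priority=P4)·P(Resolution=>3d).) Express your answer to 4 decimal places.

0.0832

P(Priority=P4) = 0.147 + 0.088 + 0.149 + 0.089 = 0.473.
P(Resolution=>3d) = 0.067 + 0.089 + 0.020 = 0.176.
Product: 0.473 × 0.176 = 0.0832.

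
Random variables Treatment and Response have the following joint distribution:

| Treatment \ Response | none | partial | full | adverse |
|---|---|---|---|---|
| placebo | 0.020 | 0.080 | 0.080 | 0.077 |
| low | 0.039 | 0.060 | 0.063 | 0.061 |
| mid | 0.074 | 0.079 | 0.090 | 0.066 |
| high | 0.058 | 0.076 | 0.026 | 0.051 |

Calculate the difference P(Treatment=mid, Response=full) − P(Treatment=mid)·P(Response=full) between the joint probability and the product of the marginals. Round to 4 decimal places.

P(Treatment=mid) = 0.074 + 0.079 + 0.090 + 0.066 = 0.309.
P(Response=full) = 0.080 + 0.063 + 0.090 + 0.026 = 0.259.
P(Treatment=mid, Response=full) − P(Treatment=mid)P(Response=full) = 0.090 − 0.309×0.259 = 0.0100.

0.0100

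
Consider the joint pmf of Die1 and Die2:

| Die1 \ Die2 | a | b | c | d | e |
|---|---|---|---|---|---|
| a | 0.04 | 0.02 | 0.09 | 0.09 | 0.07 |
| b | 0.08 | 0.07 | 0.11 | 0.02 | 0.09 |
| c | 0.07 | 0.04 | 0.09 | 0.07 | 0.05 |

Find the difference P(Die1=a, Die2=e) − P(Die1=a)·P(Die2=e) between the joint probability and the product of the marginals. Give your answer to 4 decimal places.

0.0049

P(Die1=a) = 0.04 + 0.02 + 0.09 + 0.09 + 0.07 = 0.31.
P(Die2=e) = 0.07 + 0.09 + 0.05 = 0.21.
P(Die1=a, Die2=e) − P(Die1=a)P(Die2=e) = 0.07 − 0.31×0.21 = 0.0049.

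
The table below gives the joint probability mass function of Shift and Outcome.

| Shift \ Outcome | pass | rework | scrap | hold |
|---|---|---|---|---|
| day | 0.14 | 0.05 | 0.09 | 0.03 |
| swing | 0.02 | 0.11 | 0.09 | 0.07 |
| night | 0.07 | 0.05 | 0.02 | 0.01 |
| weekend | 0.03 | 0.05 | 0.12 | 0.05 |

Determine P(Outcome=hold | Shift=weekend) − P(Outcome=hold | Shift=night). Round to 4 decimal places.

0.1333

P(Shift=weekend) = 0.03 + 0.05 + 0.12 + 0.05 = 0.25; P(Outcome=hold | Shift=weekend) = 0.05/0.25 = 0.20000.
P(Shift=night) = 0.07 + 0.05 + 0.02 + 0.01 = 0.15; P(Outcome=hold | Shift=night) = 0.01/0.15 = 0.06667.
Difference = 0.1333.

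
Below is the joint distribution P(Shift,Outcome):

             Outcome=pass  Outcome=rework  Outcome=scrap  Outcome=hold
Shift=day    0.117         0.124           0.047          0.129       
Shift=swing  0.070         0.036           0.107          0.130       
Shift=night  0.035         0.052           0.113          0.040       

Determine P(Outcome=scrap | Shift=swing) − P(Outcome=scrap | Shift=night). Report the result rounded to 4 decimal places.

-0.1589

P(Shift=swing) = 0.070 + 0.036 + 0.107 + 0.130 = 0.343; P(Outcome=scrap | Shift=swing) = 0.107/0.343 = 0.31195.
P(Shift=night) = 0.035 + 0.052 + 0.113 + 0.040 = 0.240; P(Outcome=scrap | Shift=night) = 0.113/0.240 = 0.47083.
Difference = -0.1589.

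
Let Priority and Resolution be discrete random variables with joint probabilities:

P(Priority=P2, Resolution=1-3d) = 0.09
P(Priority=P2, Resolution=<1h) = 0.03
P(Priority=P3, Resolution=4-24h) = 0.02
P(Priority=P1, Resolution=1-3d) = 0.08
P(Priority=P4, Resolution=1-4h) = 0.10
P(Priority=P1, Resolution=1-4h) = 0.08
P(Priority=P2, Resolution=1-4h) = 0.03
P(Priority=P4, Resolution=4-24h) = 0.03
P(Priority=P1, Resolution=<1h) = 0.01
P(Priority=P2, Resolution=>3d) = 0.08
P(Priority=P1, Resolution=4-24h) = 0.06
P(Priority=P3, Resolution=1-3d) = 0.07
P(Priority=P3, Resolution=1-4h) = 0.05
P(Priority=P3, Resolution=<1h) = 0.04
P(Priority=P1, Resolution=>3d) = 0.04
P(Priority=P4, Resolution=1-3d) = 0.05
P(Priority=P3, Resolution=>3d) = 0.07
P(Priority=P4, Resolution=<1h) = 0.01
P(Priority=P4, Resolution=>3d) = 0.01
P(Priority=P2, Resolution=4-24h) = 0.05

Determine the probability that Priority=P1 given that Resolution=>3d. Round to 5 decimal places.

0.20000

P(Resolution=>3d) = 0.04 + 0.08 + 0.07 + 0.01 = 0.20.
P(Priority=P1 | Resolution=>3d) = 0.04/0.20 = 0.20000.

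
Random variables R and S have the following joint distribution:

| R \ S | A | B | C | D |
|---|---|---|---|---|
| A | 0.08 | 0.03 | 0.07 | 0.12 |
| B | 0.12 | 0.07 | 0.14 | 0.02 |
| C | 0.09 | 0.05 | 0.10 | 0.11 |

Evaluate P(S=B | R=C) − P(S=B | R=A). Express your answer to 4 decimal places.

0.0429

P(R=C) = 0.09 + 0.05 + 0.10 + 0.11 = 0.35; P(S=B | R=C) = 0.05/0.35 = 0.14286.
P(R=A) = 0.08 + 0.03 + 0.07 + 0.12 = 0.30; P(S=B | R=A) = 0.03/0.30 = 0.10000.
Difference = 0.0429.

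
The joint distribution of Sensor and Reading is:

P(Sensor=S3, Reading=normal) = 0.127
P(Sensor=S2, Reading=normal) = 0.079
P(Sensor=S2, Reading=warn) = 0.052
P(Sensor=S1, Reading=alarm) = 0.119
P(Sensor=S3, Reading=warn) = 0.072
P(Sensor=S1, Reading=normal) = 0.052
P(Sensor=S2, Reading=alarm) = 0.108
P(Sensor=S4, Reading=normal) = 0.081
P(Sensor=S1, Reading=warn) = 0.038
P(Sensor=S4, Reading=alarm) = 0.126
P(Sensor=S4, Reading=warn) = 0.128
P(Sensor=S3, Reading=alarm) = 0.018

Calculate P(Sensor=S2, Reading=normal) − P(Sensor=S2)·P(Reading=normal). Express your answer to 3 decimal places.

-0.002

P(Sensor=S2) = 0.079 + 0.052 + 0.108 = 0.239.
P(Reading=normal) = 0.052 + 0.079 + 0.127 + 0.081 = 0.339.
P(Sensor=S2, Reading=normal) − P(Sensor=S2)P(Reading=normal) = 0.079 − 0.239×0.339 = -0.002.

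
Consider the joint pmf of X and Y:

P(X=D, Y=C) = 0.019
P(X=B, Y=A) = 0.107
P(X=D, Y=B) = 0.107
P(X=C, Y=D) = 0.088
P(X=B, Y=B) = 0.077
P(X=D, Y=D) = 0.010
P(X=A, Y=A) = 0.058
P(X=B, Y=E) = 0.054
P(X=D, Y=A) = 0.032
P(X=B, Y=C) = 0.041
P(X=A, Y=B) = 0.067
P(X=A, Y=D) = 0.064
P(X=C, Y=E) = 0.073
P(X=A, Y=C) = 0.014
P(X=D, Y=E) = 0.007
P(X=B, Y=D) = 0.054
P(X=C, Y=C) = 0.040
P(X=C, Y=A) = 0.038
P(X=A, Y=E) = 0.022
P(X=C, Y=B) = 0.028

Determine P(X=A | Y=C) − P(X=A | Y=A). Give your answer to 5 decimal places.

P(Y=C) = 0.014 + 0.041 + 0.040 + 0.019 = 0.114; P(X=A | Y=C) = 0.014/0.114 = 0.122807.
P(Y=A) = 0.058 + 0.107 + 0.038 + 0.032 = 0.235; P(X=A | Y=A) = 0.058/0.235 = 0.246809.
Difference = -0.12400.

-0.12400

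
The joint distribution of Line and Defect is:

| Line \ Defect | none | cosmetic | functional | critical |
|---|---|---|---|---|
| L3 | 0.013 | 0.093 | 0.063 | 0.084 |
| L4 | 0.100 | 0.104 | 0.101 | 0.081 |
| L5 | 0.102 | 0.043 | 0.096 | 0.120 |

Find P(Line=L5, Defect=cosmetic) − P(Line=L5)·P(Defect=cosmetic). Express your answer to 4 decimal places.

P(Line=L5) = 0.102 + 0.043 + 0.096 + 0.120 = 0.361.
P(Defect=cosmetic) = 0.093 + 0.104 + 0.043 = 0.240.
P(Line=L5, Defect=cosmetic) − P(Line=L5)P(Defect=cosmetic) = 0.043 − 0.361×0.240 = -0.0436.

-0.0436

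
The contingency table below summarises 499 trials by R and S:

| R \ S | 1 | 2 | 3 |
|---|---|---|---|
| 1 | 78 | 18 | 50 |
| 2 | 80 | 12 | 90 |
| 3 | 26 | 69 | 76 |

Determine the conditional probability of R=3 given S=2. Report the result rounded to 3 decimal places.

Total with S=2: 18 + 12 + 69 = 99.
P(R=3 | S=2) = 69/99 = 0.697.

0.697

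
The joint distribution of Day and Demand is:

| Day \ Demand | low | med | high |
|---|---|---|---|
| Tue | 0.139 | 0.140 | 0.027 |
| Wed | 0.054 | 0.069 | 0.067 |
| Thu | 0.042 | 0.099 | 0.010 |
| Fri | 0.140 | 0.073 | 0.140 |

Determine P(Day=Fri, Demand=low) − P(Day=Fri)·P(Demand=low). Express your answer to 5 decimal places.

P(Day=Fri) = 0.140 + 0.073 + 0.140 = 0.353.
P(Demand=low) = 0.139 + 0.054 + 0.042 + 0.140 = 0.375.
P(Day=Fri, Demand=low) − P(Day=Fri)P(Demand=low) = 0.140 − 0.353×0.375 = 0.00763.

0.00763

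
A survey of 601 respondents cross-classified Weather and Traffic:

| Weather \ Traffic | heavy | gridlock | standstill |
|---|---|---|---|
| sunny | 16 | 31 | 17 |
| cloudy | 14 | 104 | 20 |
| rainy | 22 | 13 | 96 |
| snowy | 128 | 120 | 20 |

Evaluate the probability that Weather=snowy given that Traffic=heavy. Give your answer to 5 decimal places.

Total with Traffic=heavy: 16 + 14 + 22 + 128 = 180.
P(Weather=snowy | Traffic=heavy) = 128/180 = 0.71111.

0.71111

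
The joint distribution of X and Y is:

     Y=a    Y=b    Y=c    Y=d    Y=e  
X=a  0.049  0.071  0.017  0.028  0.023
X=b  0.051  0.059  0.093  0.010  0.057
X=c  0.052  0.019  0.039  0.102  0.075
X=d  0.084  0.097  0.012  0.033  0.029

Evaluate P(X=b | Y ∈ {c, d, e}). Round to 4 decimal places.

0.3089

P(Y=c) = 0.017 + 0.093 + 0.039 + 0.012 = 0.161.
P(Y=d) = 0.028 + 0.010 + 0.102 + 0.033 = 0.173.
P(Y=e) = 0.023 + 0.057 + 0.075 + 0.029 = 0.184.
P(Y ∈ {c, d, e}) = 0.161 + 0.173 + 0.184 = 0.518; P(X=b, Y ∈ {c, d, e}) = 0.093 + 0.010 + 0.057 = 0.160.
P(X=b | Y ∈ {c, d, e}) = 0.160/0.518 = 0.3089.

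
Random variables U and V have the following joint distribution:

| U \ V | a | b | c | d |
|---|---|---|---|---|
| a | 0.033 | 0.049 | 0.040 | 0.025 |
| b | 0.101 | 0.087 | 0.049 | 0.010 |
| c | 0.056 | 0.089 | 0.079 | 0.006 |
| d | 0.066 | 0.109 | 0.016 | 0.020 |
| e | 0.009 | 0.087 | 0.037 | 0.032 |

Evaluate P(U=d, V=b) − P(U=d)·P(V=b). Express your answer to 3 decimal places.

P(U=d) = 0.066 + 0.109 + 0.016 + 0.020 = 0.211.
P(V=b) = 0.049 + 0.087 + 0.089 + 0.109 + 0.087 = 0.421.
P(U=d, V=b) − P(U=d)P(V=b) = 0.109 − 0.211×0.421 = 0.020.

0.020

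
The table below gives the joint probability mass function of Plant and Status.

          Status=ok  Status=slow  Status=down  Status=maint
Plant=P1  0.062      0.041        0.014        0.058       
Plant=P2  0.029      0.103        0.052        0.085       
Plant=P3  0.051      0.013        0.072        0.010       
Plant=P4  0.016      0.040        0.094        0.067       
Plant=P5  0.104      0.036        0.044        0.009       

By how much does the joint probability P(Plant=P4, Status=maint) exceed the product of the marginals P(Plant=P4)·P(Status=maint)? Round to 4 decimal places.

P(Plant=P4) = 0.016 + 0.040 + 0.094 + 0.067 = 0.217.
P(Status=maint) = 0.058 + 0.085 + 0.010 + 0.067 + 0.009 = 0.229.
P(Plant=P4, Status=maint) − P(Plant=P4)P(Status=maint) = 0.067 − 0.217×0.229 = 0.0173.

0.0173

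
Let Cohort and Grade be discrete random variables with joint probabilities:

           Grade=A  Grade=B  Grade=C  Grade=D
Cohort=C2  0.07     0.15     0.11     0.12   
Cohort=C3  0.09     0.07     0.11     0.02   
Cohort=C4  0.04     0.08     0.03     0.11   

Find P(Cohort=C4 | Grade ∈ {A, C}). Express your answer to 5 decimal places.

0.15556

P(Grade=A) = 0.07 + 0.09 + 0.04 = 0.20.
P(Grade=C) = 0.11 + 0.11 + 0.03 = 0.25.
P(Grade ∈ {A, C}) = 0.20 + 0.25 = 0.45; P(Cohort=C4, Grade ∈ {A, C}) = 0.04 + 0.03 = 0.07.
P(Cohort=C4 | Grade ∈ {A, C}) = 0.07/0.45 = 0.15556.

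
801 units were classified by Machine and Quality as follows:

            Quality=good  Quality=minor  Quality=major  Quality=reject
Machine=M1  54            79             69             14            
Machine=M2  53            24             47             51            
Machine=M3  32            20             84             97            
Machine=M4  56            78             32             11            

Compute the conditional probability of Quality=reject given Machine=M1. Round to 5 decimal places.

Total with Machine=M1: 54 + 79 + 69 + 14 = 216.
P(Quality=reject | Machine=M1) = 14/216 = 0.06481.

0.06481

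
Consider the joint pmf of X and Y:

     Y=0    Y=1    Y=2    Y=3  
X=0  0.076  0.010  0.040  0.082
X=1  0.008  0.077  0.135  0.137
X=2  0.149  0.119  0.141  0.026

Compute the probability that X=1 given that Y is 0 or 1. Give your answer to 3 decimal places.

P(Y=0) = 0.076 + 0.008 + 0.149 = 0.233.
P(Y=1) = 0.010 + 0.077 + 0.119 = 0.206.
P(Y ∈ {0, 1}) = 0.233 + 0.206 = 0.439; P(X=1, Y ∈ {0, 1}) = 0.008 + 0.077 = 0.085.
P(X=1 | Y ∈ {0, 1}) = 0.085/0.439 = 0.194.

0.194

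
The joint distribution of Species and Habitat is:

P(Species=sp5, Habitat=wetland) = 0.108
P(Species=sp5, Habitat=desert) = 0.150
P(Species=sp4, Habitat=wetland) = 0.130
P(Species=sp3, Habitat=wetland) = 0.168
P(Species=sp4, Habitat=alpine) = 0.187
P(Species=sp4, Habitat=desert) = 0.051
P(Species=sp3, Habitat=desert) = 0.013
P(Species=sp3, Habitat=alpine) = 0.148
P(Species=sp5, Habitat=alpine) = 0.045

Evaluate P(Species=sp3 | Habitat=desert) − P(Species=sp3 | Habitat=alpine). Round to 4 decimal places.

-0.3287

P(Habitat=desert) = 0.013 + 0.051 + 0.150 = 0.214; P(Species=sp3 | Habitat=desert) = 0.013/0.214 = 0.06075.
P(Habitat=alpine) = 0.148 + 0.187 + 0.045 = 0.380; P(Species=sp3 | Habitat=alpine) = 0.148/0.380 = 0.38947.
Difference = -0.3287.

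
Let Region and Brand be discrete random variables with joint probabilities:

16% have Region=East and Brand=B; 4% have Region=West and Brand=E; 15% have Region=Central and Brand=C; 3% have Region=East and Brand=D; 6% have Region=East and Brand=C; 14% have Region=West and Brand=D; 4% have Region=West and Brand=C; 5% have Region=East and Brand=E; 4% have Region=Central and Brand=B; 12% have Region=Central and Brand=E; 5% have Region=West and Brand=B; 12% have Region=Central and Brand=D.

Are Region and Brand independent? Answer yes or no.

no

P(Region=East) = 0.30 and P(Brand=B) = 0.25, so their product is 0.0750, but P(Region=East, Brand=B) = 0.16. Since these differ, Region and Brand are not independent.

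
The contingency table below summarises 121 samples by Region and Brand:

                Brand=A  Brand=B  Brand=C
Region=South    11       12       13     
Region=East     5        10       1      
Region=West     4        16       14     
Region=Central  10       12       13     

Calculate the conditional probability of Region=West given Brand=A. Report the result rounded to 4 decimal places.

Total with Brand=A: 11 + 5 + 4 + 10 = 30.
P(Region=West | Brand=A) = 4/30 = 0.1333.

0.1333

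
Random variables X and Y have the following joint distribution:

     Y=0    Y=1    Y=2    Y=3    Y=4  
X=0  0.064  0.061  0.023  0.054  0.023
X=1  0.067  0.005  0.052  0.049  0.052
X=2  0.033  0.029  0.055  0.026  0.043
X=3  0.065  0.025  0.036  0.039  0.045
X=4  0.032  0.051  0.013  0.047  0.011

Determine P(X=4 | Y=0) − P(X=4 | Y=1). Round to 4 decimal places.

-0.1756

P(Y=0) = 0.064 + 0.067 + 0.033 + 0.065 + 0.032 = 0.261; P(X=4 | Y=0) = 0.032/0.261 = 0.12261.
P(Y=1) = 0.061 + 0.005 + 0.029 + 0.025 + 0.051 = 0.171; P(X=4 | Y=1) = 0.051/0.171 = 0.29825.
Difference = -0.1756.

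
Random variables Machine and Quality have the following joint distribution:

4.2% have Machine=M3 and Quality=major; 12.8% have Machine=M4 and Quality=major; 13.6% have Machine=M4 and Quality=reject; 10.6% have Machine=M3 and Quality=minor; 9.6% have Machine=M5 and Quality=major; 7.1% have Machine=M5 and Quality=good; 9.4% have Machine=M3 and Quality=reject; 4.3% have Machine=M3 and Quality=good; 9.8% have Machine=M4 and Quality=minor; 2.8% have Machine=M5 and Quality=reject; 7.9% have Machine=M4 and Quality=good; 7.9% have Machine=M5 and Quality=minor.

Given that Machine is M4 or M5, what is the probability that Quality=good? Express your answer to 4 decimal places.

P(Machine=M4) = 0.079 + 0.098 + 0.128 + 0.136 = 0.441.
P(Machine=M5) = 0.071 + 0.079 + 0.096 + 0.028 = 0.274.
P(Machine ∈ {M4, M5}) = 0.441 + 0.274 = 0.715; P(Quality=good, Machine ∈ {M4, M5}) = 0.079 + 0.071 = 0.150.
P(Quality=good | Machine ∈ {M4, M5}) = 0.150/0.715 = 0.2098.

0.2098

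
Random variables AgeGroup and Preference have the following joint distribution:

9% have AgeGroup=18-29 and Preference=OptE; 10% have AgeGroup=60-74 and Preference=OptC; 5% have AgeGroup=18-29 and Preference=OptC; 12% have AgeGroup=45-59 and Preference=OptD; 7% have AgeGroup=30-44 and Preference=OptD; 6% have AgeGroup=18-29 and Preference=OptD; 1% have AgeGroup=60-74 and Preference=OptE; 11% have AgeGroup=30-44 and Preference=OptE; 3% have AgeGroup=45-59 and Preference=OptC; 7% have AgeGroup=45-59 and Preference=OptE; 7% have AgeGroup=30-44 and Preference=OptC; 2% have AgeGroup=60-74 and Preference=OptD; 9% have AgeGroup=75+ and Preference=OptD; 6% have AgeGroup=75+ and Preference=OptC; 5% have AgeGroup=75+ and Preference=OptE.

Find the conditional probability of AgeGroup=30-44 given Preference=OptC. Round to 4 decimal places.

0.2258

P(Preference=OptC) = 0.05 + 0.07 + 0.03 + 0.10 + 0.06 = 0.31.
P(AgeGroup=30-44 | Preference=OptC) = 0.07/0.31 = 0.2258.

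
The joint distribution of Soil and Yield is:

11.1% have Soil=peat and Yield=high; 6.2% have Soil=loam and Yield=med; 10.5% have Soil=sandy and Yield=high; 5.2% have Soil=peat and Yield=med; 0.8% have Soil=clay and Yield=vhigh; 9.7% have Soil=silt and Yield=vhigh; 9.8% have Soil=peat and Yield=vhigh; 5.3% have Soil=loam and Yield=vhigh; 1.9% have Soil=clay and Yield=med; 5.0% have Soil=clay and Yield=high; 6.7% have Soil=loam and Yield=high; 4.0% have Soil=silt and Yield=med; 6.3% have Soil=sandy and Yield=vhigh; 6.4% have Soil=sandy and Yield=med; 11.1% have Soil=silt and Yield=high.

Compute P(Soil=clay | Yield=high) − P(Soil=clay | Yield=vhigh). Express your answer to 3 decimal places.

P(Yield=high) = 0.105 + 0.067 + 0.050 + 0.111 + 0.111 = 0.444; P(Soil=clay | Yield=high) = 0.050/0.444 = 0.1126.
P(Yield=vhigh) = 0.063 + 0.053 + 0.008 + 0.097 + 0.098 = 0.319; P(Soil=clay | Yield=vhigh) = 0.008/0.319 = 0.0251.
Difference = 0.088.

0.088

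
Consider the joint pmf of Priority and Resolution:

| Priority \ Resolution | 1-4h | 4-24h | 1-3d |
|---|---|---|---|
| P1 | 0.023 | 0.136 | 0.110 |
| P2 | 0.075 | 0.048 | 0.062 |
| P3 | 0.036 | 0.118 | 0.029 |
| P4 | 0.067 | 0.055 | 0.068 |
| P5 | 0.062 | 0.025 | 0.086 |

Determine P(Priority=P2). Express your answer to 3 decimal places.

P(Priority=P2) = 0.075 + 0.048 + 0.062 = 0.185.

0.185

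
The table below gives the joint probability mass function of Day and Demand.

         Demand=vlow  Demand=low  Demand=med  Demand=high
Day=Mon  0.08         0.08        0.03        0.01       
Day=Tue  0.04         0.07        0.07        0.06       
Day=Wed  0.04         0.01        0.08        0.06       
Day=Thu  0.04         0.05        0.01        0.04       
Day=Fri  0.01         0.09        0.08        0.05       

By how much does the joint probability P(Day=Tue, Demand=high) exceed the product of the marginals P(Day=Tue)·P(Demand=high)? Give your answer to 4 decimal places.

P(Day=Tue) = 0.04 + 0.07 + 0.07 + 0.06 = 0.24.
P(Demand=high) = 0.01 + 0.06 + 0.06 + 0.04 + 0.05 = 0.22.
P(Day=Tue, Demand=high) − P(Day=Tue)P(Demand=high) = 0.06 − 0.24×0.22 = 0.0072.

0.0072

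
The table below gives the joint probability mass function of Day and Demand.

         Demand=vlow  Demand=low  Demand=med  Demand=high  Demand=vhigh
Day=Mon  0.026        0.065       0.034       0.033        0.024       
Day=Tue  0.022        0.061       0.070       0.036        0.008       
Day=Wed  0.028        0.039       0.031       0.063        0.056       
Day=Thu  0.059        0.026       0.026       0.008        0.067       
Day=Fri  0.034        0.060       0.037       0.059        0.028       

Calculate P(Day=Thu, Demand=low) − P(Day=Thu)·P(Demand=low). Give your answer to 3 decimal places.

-0.021

P(Day=Thu) = 0.059 + 0.026 + 0.026 + 0.008 + 0.067 = 0.186.
P(Demand=low) = 0.065 + 0.061 + 0.039 + 0.026 + 0.060 = 0.251.
P(Day=Thu, Demand=low) − P(Day=Thu)P(Demand=low) = 0.026 − 0.186×0.251 = -0.021.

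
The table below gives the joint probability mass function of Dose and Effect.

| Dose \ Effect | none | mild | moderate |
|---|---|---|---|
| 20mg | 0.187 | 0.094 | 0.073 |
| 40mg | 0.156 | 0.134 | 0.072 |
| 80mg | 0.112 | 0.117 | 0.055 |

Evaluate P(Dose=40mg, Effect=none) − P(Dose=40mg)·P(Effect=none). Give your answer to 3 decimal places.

-0.009

P(Dose=40mg) = 0.156 + 0.134 + 0.072 = 0.362.
P(Effect=none) = 0.187 + 0.156 + 0.112 = 0.455.
P(Dose=40mg, Effect=none) − P(Dose=40mg)P(Effect=none) = 0.156 − 0.362×0.455 = -0.009.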